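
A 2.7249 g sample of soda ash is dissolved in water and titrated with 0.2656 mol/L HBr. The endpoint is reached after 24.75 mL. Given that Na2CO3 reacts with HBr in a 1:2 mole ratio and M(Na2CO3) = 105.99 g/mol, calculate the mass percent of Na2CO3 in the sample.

12.8%

n(HBr) = 0.2656 x 0.02475 = 0.006574 mol.
n(Na2CO3) = 0.006574 / 2 = 0.003287 mol.
mass of Na2CO3 = 0.003287 x 105.99 = 0.3484 g.
% purity = 0.3484 / 2.7249 x 100 = 12.8%.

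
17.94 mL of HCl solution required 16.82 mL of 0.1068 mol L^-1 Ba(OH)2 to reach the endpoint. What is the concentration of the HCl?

n(Ba(OH)2) delivered = 0.1068 x 0.01682 = 0.001796 mol.
The reaction is 2 HCl + 1 Ba(OH)2, so n(HCl) = 0.001796 x 2/1 = 0.003593 mol.
[HCl] = 0.003593 mol / 0.01794 L = 0.200 M.

0.200 M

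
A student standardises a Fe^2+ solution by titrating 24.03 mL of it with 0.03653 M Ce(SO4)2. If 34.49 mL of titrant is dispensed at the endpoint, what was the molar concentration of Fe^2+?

0.0524 M

n(Ce(SO4)2) = 0.03653 x 0.03449 = 0.001260 mol.
From the balanced equation, 1 mol Ce(SO4)2 reacts with 1 mol Fe^2+, so n(Fe^2+) = 0.001260 x 1/1 = 0.001260 mol.
[Fe^2+] = 0.001260 / 0.02403 L = 0.0524 M.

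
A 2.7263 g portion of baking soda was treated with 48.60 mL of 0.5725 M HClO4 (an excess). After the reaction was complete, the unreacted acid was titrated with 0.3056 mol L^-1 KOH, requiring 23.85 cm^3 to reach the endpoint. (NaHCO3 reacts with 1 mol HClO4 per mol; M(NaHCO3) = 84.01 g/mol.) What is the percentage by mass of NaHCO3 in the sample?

63.3%

Total n(HClO4) added = 0.5725 x 0.04860 = 0.02782 mol.
n(KOH) used = 0.3056 x 0.02385 = 0.007289 mol, which equals the excess n(HClO4).
So n(HClO4) consumed by the sample = 0.02782 - 0.007289 = 0.02053 mol.
n(NaHCO3) = 0.02053 / 1 = 0.02053 mol.
mass NaHCO3 = 0.02053 x 84.01 = 1.725 g, so %NaHCO3 = 1.725/2.7263 x 100 = 63.3%.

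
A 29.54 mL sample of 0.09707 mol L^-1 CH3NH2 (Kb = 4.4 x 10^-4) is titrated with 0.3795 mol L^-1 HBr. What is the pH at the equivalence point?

5.88

n(CH3NH2) = 0.09707 x 0.02954 = 0.002867 mol; V(HBr) at equivalence = 0.002867/0.3795 = 0.007556 L.
At equivalence the base is fully converted to CH3NH3+; total volume = 0.03710 L, so [CH3NH3+] = 0.002867/0.03710 = 0.07730 M.
Ka(CH3NH3+) = Kw/Kb = 1.0e-14 / 4.4 x 10^-4 = 2.27e-11.
[H^+] = sqrt(Ka x [CH3NH3+]) = sqrt(2.27e-11 x 0.07730) = 1.33e-6 M.
pH = -log(1.33e-6) = 5.88.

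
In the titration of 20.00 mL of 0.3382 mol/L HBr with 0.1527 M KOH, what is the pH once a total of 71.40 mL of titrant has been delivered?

12.66

n(acid) = 0.3382 x 0.02000 = 0.006764 mol; n(KOH) added = 0.1527 x 0.07140 = 0.01090 mol.
Base is in excess by 0.01090 - 0.006764 = 0.004139 mol in a total volume of 0.09140 L.
[OH^-] = 0.004139/0.09140 = 0.04528 M, so pOH = 1.34 and pH = 14.00 - 1.34 = 12.66.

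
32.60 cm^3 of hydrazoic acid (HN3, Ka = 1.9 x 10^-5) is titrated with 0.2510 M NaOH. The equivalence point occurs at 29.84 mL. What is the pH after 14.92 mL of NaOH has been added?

4.72

14.92 mL is exactly half the equivalence volume (29.84/2), i.e. the half-equivalence point.
There, n(HA) = n(A^-), so pH = pKa = -log(1.9 x 10^-5) = 4.72.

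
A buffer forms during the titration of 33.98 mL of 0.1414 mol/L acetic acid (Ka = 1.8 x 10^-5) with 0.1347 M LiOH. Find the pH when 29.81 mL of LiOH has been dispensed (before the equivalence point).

5.45

Initial n(CH3COOH) = 0.1414 x 0.03398 = 0.004805 mol.
n(LiOH) added = 0.1347 x 0.02981 = 0.004015 mol, converting that many moles of CH3COOH to CH3COO-.
Remaining n(CH3COOH) = 0.0007894 mol; n(CH3COO-) = 0.004015 mol.
By Henderson-Hasselbalch, pH = pKa + log([A^-]/[HA]) = 4.74 + log(0.004015/0.0007894) = 4.74 + (+0.71) = 5.45.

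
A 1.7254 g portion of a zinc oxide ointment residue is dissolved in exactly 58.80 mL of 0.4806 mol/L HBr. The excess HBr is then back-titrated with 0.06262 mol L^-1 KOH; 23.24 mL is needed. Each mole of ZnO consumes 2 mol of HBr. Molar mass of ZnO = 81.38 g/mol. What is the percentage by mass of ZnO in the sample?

63.2%

Total n(HBr) added = 0.4806 x 0.05880 = 0.02826 mol.
n(KOH) used = 0.06262 x 0.02324 = 0.001455 mol, which equals the excess n(HBr).
So n(HBr) consumed by the sample = 0.02826 - 0.001455 = 0.02680 mol.
n(ZnO) = 0.02680 / 2 = 0.01340 mol.
mass ZnO = 0.01340 x 81.38 = 1.091 g, so %ZnO = 1.091/1.7254 x 100 = 63.2%.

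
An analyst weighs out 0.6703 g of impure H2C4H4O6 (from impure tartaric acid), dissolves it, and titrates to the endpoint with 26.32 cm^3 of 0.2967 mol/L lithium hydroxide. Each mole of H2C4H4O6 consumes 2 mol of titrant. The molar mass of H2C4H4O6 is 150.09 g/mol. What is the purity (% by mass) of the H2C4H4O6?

n(LiOH) = 0.2967 x 0.02632 = 0.007809 mol.
n(H2C4H4O6) = 0.007809 / 2 = 0.003905 mol.
mass of H2C4H4O6 = 0.003905 x 150.09 = 0.5860 g.
% purity = 0.5860 / 0.6703 x 100 = 87.4%.

87.4%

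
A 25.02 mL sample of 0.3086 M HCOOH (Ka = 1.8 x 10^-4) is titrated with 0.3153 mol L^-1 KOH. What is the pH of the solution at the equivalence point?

8.47

n(HCOOH) = 0.3086 x 0.02502 = 0.007721 mol; V(KOH) at equivalence = 0.007721/0.3153 = 0.02449 L.
At equivalence all the acid is converted to HCOO-; total volume = 0.02502 + 0.02449 = 0.04951 L, so [HCOO-] = 0.007721/0.04951 = 0.1560 M.
Kb = Kw/Ka = 1.0e-14 / 1.8 x 10^-4 = 5.56e-11.
[OH^-] = sqrt(Kb x [HCOO-]) = sqrt(5.56e-11 x 0.1560) = 2.94e-6 M.
pOH = 5.53, so pH = 14.00 - 5.53 = 8.47.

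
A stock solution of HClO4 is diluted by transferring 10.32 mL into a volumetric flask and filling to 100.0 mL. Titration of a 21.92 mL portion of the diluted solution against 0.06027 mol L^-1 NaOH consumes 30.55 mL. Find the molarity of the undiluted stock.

n(NaOH) = 0.06027 x 0.03055 = 0.001841 mol.
n(HClO4) in the aliquot = 0.001841 mol.
[diluted HClO4] = 0.001841 / 0.02192 = 0.08400 M.
Dilution factor = 100.0/10.32 = 9.690, so [stock] = 0.08400 x 9.690 = 0.814 M.

0.814 M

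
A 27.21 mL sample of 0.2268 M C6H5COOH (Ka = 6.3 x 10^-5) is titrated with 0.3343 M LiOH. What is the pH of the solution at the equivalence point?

n(C6H5COOH) = 0.2268 x 0.02721 = 0.006171 mol; V(LiOH) at equivalence = 0.006171/0.3343 = 0.01846 L.
At equivalence all the acid is converted to C6H5COO-; total volume = 0.02721 + 0.01846 = 0.04567 L, so [C6H5COO-] = 0.006171/0.04567 = 0.1351 M.
Kb = Kw/Ka = 1.0e-14 / 6.3 x 10^-5 = 1.59e-10.
[OH^-] = sqrt(Kb x [C6H5COO-]) = sqrt(1.59e-10 x 0.1351) = 4.63e-6 M.
pOH = 5.33, so pH = 14.00 - 5.33 = 8.67.

8.67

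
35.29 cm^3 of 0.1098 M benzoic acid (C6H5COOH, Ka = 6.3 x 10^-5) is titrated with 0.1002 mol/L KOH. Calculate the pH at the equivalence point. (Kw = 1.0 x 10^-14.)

n(C6H5COOH) = 0.1098 x 0.03529 = 0.003875 mol; V(KOH) at equivalence = 0.003875/0.1002 = 0.03867 L.
At equivalence all the acid is converted to C6H5COO-; total volume = 0.03529 + 0.03867 = 0.07396 L, so [C6H5COO-] = 0.003875/0.07396 = 0.05239 M.
Kb = Kw/Ka = 1.0e-14 / 6.3 x 10^-5 = 1.59e-10.
[OH^-] = sqrt(Kb x [C6H5COO-]) = sqrt(1.59e-10 x 0.05239) = 2.88e-6 M.
pOH = 5.54, so pH = 14.00 - 5.54 = 8.46.

8.46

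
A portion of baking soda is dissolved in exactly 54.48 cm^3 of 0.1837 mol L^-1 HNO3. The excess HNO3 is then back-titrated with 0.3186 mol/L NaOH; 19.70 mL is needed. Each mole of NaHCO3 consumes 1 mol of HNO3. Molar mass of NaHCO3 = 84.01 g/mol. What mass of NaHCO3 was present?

Total n(HNO3) added = 0.1837 x 0.05448 = 0.01001 mol.
n(NaOH) used = 0.3186 x 0.01970 = 0.006276 mol, which equals the excess n(HNO3).
So n(HNO3) consumed by the sample = 0.01001 - 0.006276 = 0.003732 mol.
n(NaHCO3) = 0.003732 / 1 = 0.003732 mol.
mass = 0.003732 mol x 84.01 g/mol = 0.313 g.

0.313 g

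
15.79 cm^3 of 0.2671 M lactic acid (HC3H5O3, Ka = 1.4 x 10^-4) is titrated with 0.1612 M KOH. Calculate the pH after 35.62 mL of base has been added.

12.47

n(acid) = 0.2671 x 0.01579 = 0.004218 mol; n(KOH) added = 0.1612 x 0.03562 = 0.005742 mol.
Base is in excess by 0.005742 - 0.004218 = 0.001524 mol in a total volume of 0.05141 L.
[OH^-] = 0.001524/0.05141 = 0.02965 M, so pOH = 1.53 and pH = 14.00 - 1.53 = 12.47.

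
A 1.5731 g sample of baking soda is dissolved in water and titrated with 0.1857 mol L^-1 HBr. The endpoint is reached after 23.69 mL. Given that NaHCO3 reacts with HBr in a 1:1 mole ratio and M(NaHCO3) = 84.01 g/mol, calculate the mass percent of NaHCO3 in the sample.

23.5%

n(HBr) = 0.1857 x 0.02369 = 0.004399 mol.
n(NaHCO3) = 0.004399 / 1 = 0.004399 mol.
mass of NaHCO3 = 0.004399 x 84.01 = 0.3696 g.
% purity = 0.3696 / 1.5731 x 100 = 23.5%.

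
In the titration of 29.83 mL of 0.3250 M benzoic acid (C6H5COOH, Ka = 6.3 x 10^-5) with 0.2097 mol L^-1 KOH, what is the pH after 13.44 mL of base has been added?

3.81

Initial n(C6H5COOH) = 0.3250 x 0.02983 = 0.009695 mol.
n(KOH) added = 0.2097 x 0.01344 = 0.002818 mol, converting that many moles of C6H5COOH to C6H5COO-.
Remaining n(C6H5COOH) = 0.006876 mol; n(C6H5COO-) = 0.002818 mol.
By Henderson-Hasselbalch, pH = pKa + log([A^-]/[HA]) = 4.20 + log(0.002818/0.006876) = 4.20 + (-0.39) = 3.81.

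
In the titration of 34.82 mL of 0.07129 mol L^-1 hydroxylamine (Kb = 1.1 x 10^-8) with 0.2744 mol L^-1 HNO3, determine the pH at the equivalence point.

n(NH2OH) = 0.07129 x 0.03482 = 0.002482 mol; V(HNO3) at equivalence = 0.002482/0.2744 = 0.009046 L.
At equivalence the base is fully converted to NH3OH+; total volume = 0.04387 L, so [NH3OH+] = 0.002482/0.04387 = 0.05659 M.
Ka(NH3OH+) = Kw/Kb = 1.0e-14 / 1.1 x 10^-8 = 9.09e-7.
[H^+] = sqrt(Ka x [NH3OH+]) = sqrt(9.09e-7 x 0.05659) = 0.000227 M.
pH = -log(0.000227) = 3.64.

3.64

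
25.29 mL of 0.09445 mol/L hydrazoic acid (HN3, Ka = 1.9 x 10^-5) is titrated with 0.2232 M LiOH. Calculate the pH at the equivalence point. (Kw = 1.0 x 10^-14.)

8.77

n(HN3) = 0.09445 x 0.02529 = 0.002389 mol; V(LiOH) at equivalence = 0.002389/0.2232 = 0.01070 L.
At equivalence all the acid is converted to N3-; total volume = 0.02529 + 0.01070 = 0.03599 L, so [N3-] = 0.002389/0.03599 = 0.06637 M.
Kb = Kw/Ka = 1.0e-14 / 1.9 x 10^-5 = 5.26e-10.
[OH^-] = sqrt(Kb x [N3-]) = sqrt(5.26e-10 x 0.06637) = 5.91e-6 M.
pOH = 5.23, so pH = 14.00 - 5.23 = 8.77.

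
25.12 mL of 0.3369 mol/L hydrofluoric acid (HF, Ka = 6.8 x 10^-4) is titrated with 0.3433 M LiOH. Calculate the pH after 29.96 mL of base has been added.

n(acid) = 0.3369 x 0.02512 = 0.008463 mol; n(LiOH) added = 0.3433 x 0.02996 = 0.01029 mol.
Base is in excess by 0.01029 - 0.008463 = 0.001822 mol in a total volume of 0.05508 L.
[OH^-] = 0.001822/0.05508 = 0.03309 M, so pOH = 1.48 and pH = 14.00 - 1.48 = 12.52.

12.52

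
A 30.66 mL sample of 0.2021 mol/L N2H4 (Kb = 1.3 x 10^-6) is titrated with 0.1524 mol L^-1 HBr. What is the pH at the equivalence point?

4.59

n(N2H4) = 0.2021 x 0.03066 = 0.006196 mol; V(HBr) at equivalence = 0.006196/0.1524 = 0.04066 L.
At equivalence the base is fully converted to N2H5+; total volume = 0.07132 L, so [N2H5+] = 0.006196/0.07132 = 0.08688 M.
Ka(N2H5+) = Kw/Kb = 1.0e-14 / 1.3 x 10^-6 = 7.69e-9.
[H^+] = sqrt(Ka x [N2H5+]) = sqrt(7.69e-9 x 0.08688) = 2.59e-5 M.
pH = -log(2.59e-5) = 4.59.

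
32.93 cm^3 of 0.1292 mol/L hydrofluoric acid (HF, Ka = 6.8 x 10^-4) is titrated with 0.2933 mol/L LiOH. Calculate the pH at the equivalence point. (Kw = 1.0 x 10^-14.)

n(HF) = 0.1292 x 0.03293 = 0.004255 mol; V(LiOH) at equivalence = 0.004255/0.2933 = 0.01451 L.
At equivalence all the acid is converted to F-; total volume = 0.03293 + 0.01451 = 0.04744 L, so [F-] = 0.004255/0.04744 = 0.08969 M.
Kb = Kw/Ka = 1.0e-14 / 6.8 x 10^-4 = 1.47e-11.
[OH^-] = sqrt(Kb x [F-]) = sqrt(1.47e-11 x 0.08969) = 1.15e-6 M.
pOH = 5.94, so pH = 14.00 - 5.94 = 8.06.

8.06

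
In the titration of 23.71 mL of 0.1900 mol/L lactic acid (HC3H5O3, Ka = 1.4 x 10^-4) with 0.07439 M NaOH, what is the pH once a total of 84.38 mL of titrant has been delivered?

12.21

n(acid) = 0.1900 x 0.02371 = 0.004505 mol; n(NaOH) added = 0.07439 x 0.08438 = 0.006277 mol.
Base is in excess by 0.006277 - 0.004505 = 0.001772 mol in a total volume of 0.1081 L.
[OH^-] = 0.001772/0.1081 = 0.01639 M, so pOH = 1.79 and pH = 14.00 - 1.79 = 12.21.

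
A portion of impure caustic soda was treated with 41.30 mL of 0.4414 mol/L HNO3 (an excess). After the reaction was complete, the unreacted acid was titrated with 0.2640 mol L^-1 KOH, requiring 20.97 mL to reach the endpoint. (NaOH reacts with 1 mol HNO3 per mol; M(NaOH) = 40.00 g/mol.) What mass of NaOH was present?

Total n(HNO3) added = 0.4414 x 0.04130 = 0.01823 mol.
n(KOH) used = 0.2640 x 0.02097 = 0.005536 mol, which equals the excess n(HNO3).
So n(HNO3) consumed by the sample = 0.01823 - 0.005536 = 0.01269 mol.
n(NaOH) = 0.01269 / 1 = 0.01269 mol.
mass = 0.01269 mol x 40.00 g/mol = 0.508 g.

0.508 g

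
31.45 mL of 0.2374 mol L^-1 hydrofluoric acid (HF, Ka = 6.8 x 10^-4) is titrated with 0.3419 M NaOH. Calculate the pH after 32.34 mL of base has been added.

n(acid) = 0.2374 x 0.03145 = 0.007466 mol; n(NaOH) added = 0.3419 x 0.03234 = 0.01106 mol.
Base is in excess by 0.01106 - 0.007466 = 0.003591 mol in a total volume of 0.06379 L.
[OH^-] = 0.003591/0.06379 = 0.05629 M, so pOH = 1.25 and pH = 14.00 - 1.25 = 12.75.

12.75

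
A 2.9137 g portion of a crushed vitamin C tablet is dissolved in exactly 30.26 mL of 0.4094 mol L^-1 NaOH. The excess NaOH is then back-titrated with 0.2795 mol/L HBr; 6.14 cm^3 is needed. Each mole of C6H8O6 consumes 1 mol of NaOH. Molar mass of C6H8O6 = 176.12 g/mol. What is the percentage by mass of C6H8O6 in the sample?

64.5%

Total n(NaOH) added = 0.4094 x 0.03026 = 0.01239 mol.
n(HBr) used = 0.2795 x 0.006140 = 0.001716 mol, which equals the excess n(NaOH).
So n(NaOH) consumed by the sample = 0.01239 - 0.001716 = 0.01067 mol.
n(C6H8O6) = 0.01067 / 1 = 0.01067 mol.
mass C6H8O6 = 0.01067 x 176.12 = 1.880 g, so %C6H8O6 = 1.880/2.9137 x 100 = 64.5%.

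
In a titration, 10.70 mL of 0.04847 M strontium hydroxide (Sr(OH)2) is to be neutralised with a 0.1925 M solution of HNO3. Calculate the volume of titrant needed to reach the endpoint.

n(Sr(OH)2) = 0.04847 mol/L x 0.01070 L = 0.0005186 mol.
The neutralisation is 1 Sr(OH)2 : 2 HNO3, so n(HNO3) = 0.0005186 x 2/1 = 0.001037 mol.
V(HNO3) = 0.001037 / 0.1925 = 0.005388 L = 5.39 mL.

5.39 mL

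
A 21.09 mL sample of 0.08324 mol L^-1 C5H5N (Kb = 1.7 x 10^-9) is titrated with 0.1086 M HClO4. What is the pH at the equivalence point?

n(C5H5N) = 0.08324 x 0.02109 = 0.001756 mol; V(HClO4) at equivalence = 0.001756/0.1086 = 0.01617 L.
At equivalence the base is fully converted to C5H5NH+; total volume = 0.03726 L, so [C5H5NH+] = 0.001756/0.03726 = 0.04712 M.
Ka(C5H5NH+) = Kw/Kb = 1.0e-14 / 1.7 x 10^-9 = 5.88e-6.
[H^+] = sqrt(Ka x [C5H5NH+]) = sqrt(5.88e-6 x 0.04712) = 0.000526 M.
pH = -log(0.000526) = 3.28.

3.28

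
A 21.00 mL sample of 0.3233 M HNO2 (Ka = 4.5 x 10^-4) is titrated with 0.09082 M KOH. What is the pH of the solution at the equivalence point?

8.10

n(HNO2) = 0.3233 x 0.02100 = 0.006789 mol; V(KOH) at equivalence = 0.006789/0.09082 = 0.07476 L.
At equivalence all the acid is converted to NO2-; total volume = 0.02100 + 0.07476 = 0.09576 L, so [NO2-] = 0.006789/0.09576 = 0.07090 M.
Kb = Kw/Ka = 1.0e-14 / 4.5 x 10^-4 = 2.22e-11.
[OH^-] = sqrt(Kb x [NO2-]) = sqrt(2.22e-11 x 0.07090) = 1.26e-6 M.
pOH = 5.90, so pH = 14.00 - 5.90 = 8.10.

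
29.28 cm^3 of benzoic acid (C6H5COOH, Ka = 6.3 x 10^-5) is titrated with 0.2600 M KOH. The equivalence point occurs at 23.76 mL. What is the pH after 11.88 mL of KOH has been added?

11.88 mL is exactly half the equivalence volume (23.76/2), i.e. the half-equivalence point.
There, n(HA) = n(A^-), so pH = pKa = -log(6.3 x 10^-5) = 4.20.

4.20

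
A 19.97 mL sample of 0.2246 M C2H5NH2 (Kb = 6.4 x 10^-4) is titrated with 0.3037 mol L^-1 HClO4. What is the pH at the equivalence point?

5.85

n(C2H5NH2) = 0.2246 x 0.01997 = 0.004485 mol; V(HClO4) at equivalence = 0.004485/0.3037 = 0.01477 L.
At equivalence the base is fully converted to C2H5NH3+; total volume = 0.03474 L, so [C2H5NH3+] = 0.004485/0.03474 = 0.1291 M.
Ka(C2H5NH3+) = Kw/Kb = 1.0e-14 / 6.4 x 10^-4 = 1.56e-11.
[H^+] = sqrt(Ka x [C2H5NH3+]) = sqrt(1.56e-11 x 0.1291) = 1.42e-6 M.
pH = -log(1.42e-6) = 5.85.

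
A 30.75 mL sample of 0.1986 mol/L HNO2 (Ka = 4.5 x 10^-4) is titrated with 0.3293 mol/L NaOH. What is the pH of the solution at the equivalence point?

8.22

n(HNO2) = 0.1986 x 0.03075 = 0.006107 mol; V(NaOH) at equivalence = 0.006107/0.3293 = 0.01855 L.
At equivalence all the acid is converted to NO2-; total volume = 0.03075 + 0.01855 = 0.04930 L, so [NO2-] = 0.006107/0.04930 = 0.1239 M.
Kb = Kw/Ka = 1.0e-14 / 4.5 x 10^-4 = 2.22e-11.
[OH^-] = sqrt(Kb x [NO2-]) = sqrt(2.22e-11 x 0.1239) = 1.66e-6 M.
pOH = 5.78, so pH = 14.00 - 5.78 = 8.22.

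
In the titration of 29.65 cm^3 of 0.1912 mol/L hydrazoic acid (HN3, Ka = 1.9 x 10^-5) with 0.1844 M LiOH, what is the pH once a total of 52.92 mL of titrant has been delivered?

12.69

n(acid) = 0.1912 x 0.02965 = 0.005669 mol; n(LiOH) added = 0.1844 x 0.05292 = 0.009758 mol.
Base is in excess by 0.009758 - 0.005669 = 0.004089 mol in a total volume of 0.08257 L.
[OH^-] = 0.004089/0.08257 = 0.04953 M, so pOH = 1.31 and pH = 14.00 - 1.31 = 12.69.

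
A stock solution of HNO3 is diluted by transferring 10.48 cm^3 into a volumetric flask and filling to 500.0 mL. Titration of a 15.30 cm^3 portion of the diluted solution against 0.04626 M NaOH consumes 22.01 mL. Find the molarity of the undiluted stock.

3.17 M

n(NaOH) = 0.04626 x 0.02201 = 0.001018 mol.
n(HNO3) in the aliquot = 0.001018 mol.
[diluted HNO3] = 0.001018 / 0.01530 = 0.06655 M.
Dilution factor = 500.0/10.48 = 47.71, so [stock] = 0.06655 x 47.71 = 3.17 M.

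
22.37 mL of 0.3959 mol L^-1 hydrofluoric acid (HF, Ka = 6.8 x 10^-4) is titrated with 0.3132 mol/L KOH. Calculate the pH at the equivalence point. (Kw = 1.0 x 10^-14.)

n(HF) = 0.3959 x 0.02237 = 0.008856 mol; V(KOH) at equivalence = 0.008856/0.3132 = 0.02828 L.
At equivalence all the acid is converted to F-; total volume = 0.02237 + 0.02828 = 0.05065 L, so [F-] = 0.008856/0.05065 = 0.1749 M.
Kb = Kw/Ka = 1.0e-14 / 6.8 x 10^-4 = 1.47e-11.
[OH^-] = sqrt(Kb x [F-]) = sqrt(1.47e-11 x 0.1749) = 1.60e-6 M.
pOH = 5.79, so pH = 14.00 - 5.79 = 8.21.

8.21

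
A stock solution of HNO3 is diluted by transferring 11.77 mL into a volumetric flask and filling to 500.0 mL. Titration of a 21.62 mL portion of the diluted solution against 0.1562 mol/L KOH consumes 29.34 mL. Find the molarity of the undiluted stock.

9.00 M

n(KOH) = 0.1562 x 0.02934 = 0.004583 mol.
n(HNO3) in the aliquot = 0.004583 mol.
[diluted HNO3] = 0.004583 / 0.02162 = 0.2120 M.
Dilution factor = 500.0/11.77 = 42.48, so [stock] = 0.2120 x 42.48 = 9.00 M.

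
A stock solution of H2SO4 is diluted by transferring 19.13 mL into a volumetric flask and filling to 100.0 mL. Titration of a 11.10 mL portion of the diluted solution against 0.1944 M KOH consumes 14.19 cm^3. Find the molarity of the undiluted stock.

n(KOH) = 0.1944 x 0.01419 = 0.002759 mol.
n(H2SO4) in the aliquot = 0.002759 x 1/2 = 0.001379 mol.
[diluted H2SO4] = 0.001379 / 0.01110 = 0.1243 M.
Dilution factor = 100.0/19.13 = 5.227, so [stock] = 0.1243 x 5.227 = 0.650 M.

0.650 M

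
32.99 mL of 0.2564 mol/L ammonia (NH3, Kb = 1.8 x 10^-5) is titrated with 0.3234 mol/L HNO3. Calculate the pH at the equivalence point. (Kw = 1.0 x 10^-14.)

5.05

n(NH3) = 0.2564 x 0.03299 = 0.008459 mol; V(HNO3) at equivalence = 0.008459/0.3234 = 0.02616 L.
At equivalence the base is fully converted to NH4+; total volume = 0.05915 L, so [NH4+] = 0.008459/0.05915 = 0.1430 M.
Ka(NH4+) = Kw/Kb = 1.0e-14 / 1.8 x 10^-5 = 5.56e-10.
[H^+] = sqrt(Ka x [NH4+]) = sqrt(5.56e-10 x 0.1430) = 8.91e-6 M.
pH = -log(8.91e-6) = 5.05.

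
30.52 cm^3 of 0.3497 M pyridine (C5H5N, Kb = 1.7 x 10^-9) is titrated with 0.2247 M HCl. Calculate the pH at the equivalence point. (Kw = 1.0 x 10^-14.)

3.05

n(C5H5N) = 0.3497 x 0.03052 = 0.01067 mol; V(HCl) at equivalence = 0.01067/0.2247 = 0.04750 L.
At equivalence the base is fully converted to C5H5NH+; total volume = 0.07802 L, so [C5H5NH+] = 0.01067/0.07802 = 0.1368 M.
Ka(C5H5NH+) = Kw/Kb = 1.0e-14 / 1.7 x 10^-9 = 5.88e-6.
[H^+] = sqrt(Ka x [C5H5NH+]) = sqrt(5.88e-6 x 0.1368) = 0.000897 M.
pH = -log(0.000897) = 3.05.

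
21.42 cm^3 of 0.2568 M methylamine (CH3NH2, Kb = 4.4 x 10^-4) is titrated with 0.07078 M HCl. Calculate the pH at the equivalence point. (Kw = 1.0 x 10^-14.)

n(CH3NH2) = 0.2568 x 0.02142 = 0.005501 mol; V(HCl) at equivalence = 0.005501/0.07078 = 0.07771 L.
At equivalence the base is fully converted to CH3NH3+; total volume = 0.09913 L, so [CH3NH3+] = 0.005501/0.09913 = 0.05549 M.
Ka(CH3NH3+) = Kw/Kb = 1.0e-14 / 4.4 x 10^-4 = 2.27e-11.
[H^+] = sqrt(Ka x [CH3NH3+]) = sqrt(2.27e-11 x 0.05549) = 1.12e-6 M.
pH = -log(1.12e-6) = 5.95.

5.95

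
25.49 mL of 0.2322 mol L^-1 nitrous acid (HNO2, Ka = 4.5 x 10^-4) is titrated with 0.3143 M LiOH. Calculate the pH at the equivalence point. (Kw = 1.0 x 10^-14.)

n(HNO2) = 0.2322 x 0.02549 = 0.005919 mol; V(LiOH) at equivalence = 0.005919/0.3143 = 0.01883 L.
At equivalence all the acid is converted to NO2-; total volume = 0.02549 + 0.01883 = 0.04432 L, so [NO2-] = 0.005919/0.04432 = 0.1335 M.
Kb = Kw/Ka = 1.0e-14 / 4.5 x 10^-4 = 2.22e-11.
[OH^-] = sqrt(Kb x [NO2-]) = sqrt(2.22e-11 x 0.1335) = 1.72e-6 M.
pOH = 5.76, so pH = 14.00 - 5.76 = 8.24.

8.24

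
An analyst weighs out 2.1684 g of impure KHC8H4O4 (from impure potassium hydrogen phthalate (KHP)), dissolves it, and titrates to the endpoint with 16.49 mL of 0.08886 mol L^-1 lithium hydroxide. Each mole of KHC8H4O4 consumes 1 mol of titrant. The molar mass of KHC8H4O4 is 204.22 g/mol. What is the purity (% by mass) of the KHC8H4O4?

n(LiOH) = 0.08886 x 0.01649 = 0.001465 mol.
n(KHC8H4O4) = 0.001465 / 1 = 0.001465 mol.
mass of KHC8H4O4 = 0.001465 x 204.22 = 0.2992 g.
% purity = 0.2992 / 2.1684 x 100 = 13.8%.

13.8%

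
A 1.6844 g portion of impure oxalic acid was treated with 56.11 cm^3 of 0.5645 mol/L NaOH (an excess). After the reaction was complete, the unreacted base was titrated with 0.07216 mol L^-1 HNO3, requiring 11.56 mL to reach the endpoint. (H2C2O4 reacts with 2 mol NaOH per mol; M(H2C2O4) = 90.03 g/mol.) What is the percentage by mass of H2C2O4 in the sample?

82.4%

Total n(NaOH) added = 0.5645 x 0.05611 = 0.03167 mol.
n(HNO3) used = 0.07216 x 0.01156 = 0.0008342 mol, which equals the excess n(NaOH).
So n(NaOH) consumed by the sample = 0.03167 - 0.0008342 = 0.03084 mol.
n(H2C2O4) = 0.03084 / 2 = 0.01542 mol.
mass H2C2O4 = 0.01542 x 90.03 = 1.388 g, so %H2C2O4 = 1.388/1.6844 x 100 = 82.4%.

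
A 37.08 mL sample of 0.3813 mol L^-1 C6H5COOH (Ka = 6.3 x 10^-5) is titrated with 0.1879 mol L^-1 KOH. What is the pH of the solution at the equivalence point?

8.65

n(C6H5COOH) = 0.3813 x 0.03708 = 0.01414 mol; V(KOH) at equivalence = 0.01414/0.1879 = 0.07525 L.
At equivalence all the acid is converted to C6H5COO-; total volume = 0.03708 + 0.07525 = 0.1123 L, so [C6H5COO-] = 0.01414/0.1123 = 0.1259 M.
Kb = Kw/Ka = 1.0e-14 / 6.3 x 10^-5 = 1.59e-10.
[OH^-] = sqrt(Kb x [C6H5COO-]) = sqrt(1.59e-10 x 0.1259) = 4.47e-6 M.
pOH = 5.35, so pH = 14.00 - 5.35 = 8.65.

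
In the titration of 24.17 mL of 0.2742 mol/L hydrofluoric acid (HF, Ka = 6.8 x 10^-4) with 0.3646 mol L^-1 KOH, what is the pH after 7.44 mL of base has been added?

3.01

Initial n(HF) = 0.2742 x 0.02417 = 0.006627 mol.
n(KOH) added = 0.3646 x 0.007440 = 0.002713 mol, converting that many moles of HF to F-.
Remaining n(HF) = 0.003915 mol; n(F-) = 0.002713 mol.
By Henderson-Hasselbalch, pH = pKa + log([A^-]/[HA]) = 3.17 + log(0.002713/0.003915) = 3.17 + (-0.16) = 3.01.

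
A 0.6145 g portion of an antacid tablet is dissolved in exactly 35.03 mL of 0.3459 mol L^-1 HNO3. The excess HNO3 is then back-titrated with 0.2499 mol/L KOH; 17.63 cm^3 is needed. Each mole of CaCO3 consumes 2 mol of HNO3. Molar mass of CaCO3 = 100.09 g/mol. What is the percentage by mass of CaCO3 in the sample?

Total n(HNO3) added = 0.3459 x 0.03503 = 0.01212 mol.
n(KOH) used = 0.2499 x 0.01763 = 0.004406 mol, which equals the excess n(HNO3).
So n(HNO3) consumed by the sample = 0.01212 - 0.004406 = 0.007711 mol.
n(CaCO3) = 0.007711 / 2 = 0.003856 mol.
mass CaCO3 = 0.003856 x 100.09 = 0.3859 g, so %CaCO3 = 0.3859/0.6145 x 100 = 62.8%.

62.8%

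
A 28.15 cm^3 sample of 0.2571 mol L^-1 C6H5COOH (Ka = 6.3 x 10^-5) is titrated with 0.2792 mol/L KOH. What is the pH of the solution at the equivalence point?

8.66

n(C6H5COOH) = 0.2571 x 0.02815 = 0.007237 mol; V(KOH) at equivalence = 0.007237/0.2792 = 0.02592 L.
At equivalence all the acid is converted to C6H5COO-; total volume = 0.02815 + 0.02592 = 0.05407 L, so [C6H5COO-] = 0.007237/0.05407 = 0.1338 M.
Kb = Kw/Ka = 1.0e-14 / 6.3 x 10^-5 = 1.59e-10.
[OH^-] = sqrt(Kb x [C6H5COO-]) = sqrt(1.59e-10 x 0.1338) = 4.61e-6 M.
pOH = 5.34, so pH = 14.00 - 5.34 = 8.66.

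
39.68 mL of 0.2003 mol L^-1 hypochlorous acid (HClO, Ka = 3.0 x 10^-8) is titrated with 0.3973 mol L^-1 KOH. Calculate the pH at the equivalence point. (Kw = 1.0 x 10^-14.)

10.32

n(HClO) = 0.2003 x 0.03968 = 0.007948 mol; V(KOH) at equivalence = 0.007948/0.3973 = 0.02000 L.
At equivalence all the acid is converted to ClO-; total volume = 0.03968 + 0.02000 = 0.05968 L, so [ClO-] = 0.007948/0.05968 = 0.1332 M.
Kb = Kw/Ka = 1.0e-14 / 3.0 x 10^-8 = 3.33e-7.
[OH^-] = sqrt(Kb x [ClO-]) = sqrt(3.33e-7 x 0.1332) = 0.000211 M.
pOH = 3.68, so pH = 14.00 - 3.68 = 10.32.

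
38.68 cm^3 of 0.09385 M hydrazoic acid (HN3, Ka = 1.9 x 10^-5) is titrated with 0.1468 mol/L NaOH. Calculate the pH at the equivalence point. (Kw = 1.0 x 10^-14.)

8.74

n(HN3) = 0.09385 x 0.03868 = 0.003630 mol; V(NaOH) at equivalence = 0.003630/0.1468 = 0.02473 L.
At equivalence all the acid is converted to N3-; total volume = 0.03868 + 0.02473 = 0.06341 L, so [N3-] = 0.003630/0.06341 = 0.05725 M.
Kb = Kw/Ka = 1.0e-14 / 1.9 x 10^-5 = 5.26e-10.
[OH^-] = sqrt(Kb x [N3-]) = sqrt(5.26e-10 x 0.05725) = 5.49e-6 M.
pOH = 5.26, so pH = 14.00 - 5.26 = 8.74.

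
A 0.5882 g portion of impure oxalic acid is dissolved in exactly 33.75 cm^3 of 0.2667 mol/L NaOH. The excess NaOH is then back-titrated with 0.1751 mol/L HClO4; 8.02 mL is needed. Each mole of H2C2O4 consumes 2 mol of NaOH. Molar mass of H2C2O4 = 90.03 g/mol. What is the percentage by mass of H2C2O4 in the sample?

Total n(NaOH) added = 0.2667 x 0.03375 = 0.009001 mol.
n(HClO4) used = 0.1751 x 0.008020 = 0.001404 mol, which equals the excess n(NaOH).
So n(NaOH) consumed by the sample = 0.009001 - 0.001404 = 0.007597 mol.
n(H2C2O4) = 0.007597 / 2 = 0.003798 mol.
mass H2C2O4 = 0.003798 x 90.03 = 0.3420 g, so %H2C2O4 = 0.3420/0.5882 x 100 = 58.1%.

58.1%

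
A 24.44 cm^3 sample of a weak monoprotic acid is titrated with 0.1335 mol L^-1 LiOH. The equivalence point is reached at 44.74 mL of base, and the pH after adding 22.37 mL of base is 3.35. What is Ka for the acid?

22.37 mL is half of the equivalence volume, so this is the half-equivalence point where [HA] = [A^-].
At half-equivalence pH = pKa, so pKa = 3.35.
Ka = 10^(-3.35) = 4.5 x 10^-4.

4.5 x 10^-4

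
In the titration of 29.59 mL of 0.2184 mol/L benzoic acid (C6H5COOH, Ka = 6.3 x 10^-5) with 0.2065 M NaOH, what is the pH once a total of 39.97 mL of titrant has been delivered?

n(acid) = 0.2184 x 0.02959 = 0.006462 mol; n(NaOH) added = 0.2065 x 0.03997 = 0.008254 mol.
Base is in excess by 0.008254 - 0.006462 = 0.001791 mol in a total volume of 0.06956 L.
[OH^-] = 0.001791/0.06956 = 0.02575 M, so pOH = 1.59 and pH = 14.00 - 1.59 = 12.41.

12.41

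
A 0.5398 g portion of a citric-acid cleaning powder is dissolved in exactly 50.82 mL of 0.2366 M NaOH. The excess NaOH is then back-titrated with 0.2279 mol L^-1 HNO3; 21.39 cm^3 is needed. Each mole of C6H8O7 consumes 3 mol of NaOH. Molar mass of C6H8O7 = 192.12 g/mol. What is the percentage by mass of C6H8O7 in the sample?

Total n(NaOH) added = 0.2366 x 0.05082 = 0.01202 mol.
n(HNO3) used = 0.2279 x 0.02139 = 0.004875 mol, which equals the excess n(NaOH).
So n(NaOH) consumed by the sample = 0.01202 - 0.004875 = 0.007149 mol.
n(C6H8O7) = 0.007149 / 3 = 0.002383 mol.
mass C6H8O7 = 0.002383 x 192.12 = 0.4578 g, so %C6H8O7 = 0.4578/0.5398 x 100 = 84.8%.

84.8%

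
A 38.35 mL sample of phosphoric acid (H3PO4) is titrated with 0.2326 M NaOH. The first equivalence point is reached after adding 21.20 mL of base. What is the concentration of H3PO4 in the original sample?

n(NaOH) = 0.2326 x 0.02120 = 0.004931 mol.
At the first equivalence point, 1 mol OH^- react per mol H3PO4, so n(H3PO4) = 0.004931 / 1 = 0.004931 mol.
[H3PO4] = 0.004931 / 0.03835 L = 0.129 M.

0.129 M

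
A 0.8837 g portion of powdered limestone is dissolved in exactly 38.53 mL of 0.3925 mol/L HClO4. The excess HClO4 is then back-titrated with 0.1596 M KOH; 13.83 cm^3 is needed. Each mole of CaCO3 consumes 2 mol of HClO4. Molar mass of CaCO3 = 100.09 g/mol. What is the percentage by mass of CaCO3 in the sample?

Total n(HClO4) added = 0.3925 x 0.03853 = 0.01512 mol.
n(KOH) used = 0.1596 x 0.01383 = 0.002207 mol, which equals the excess n(HClO4).
So n(HClO4) consumed by the sample = 0.01512 - 0.002207 = 0.01292 mol.
n(CaCO3) = 0.01292 / 2 = 0.006458 mol.
mass CaCO3 = 0.006458 x 100.09 = 0.6464 g, so %CaCO3 = 0.6464/0.8837 x 100 = 73.1%.

73.1%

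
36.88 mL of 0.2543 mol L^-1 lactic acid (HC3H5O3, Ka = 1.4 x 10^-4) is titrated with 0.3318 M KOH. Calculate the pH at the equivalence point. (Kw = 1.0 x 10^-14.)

8.51

n(HC3H5O3) = 0.2543 x 0.03688 = 0.009379 mol; V(KOH) at equivalence = 0.009379/0.3318 = 0.02827 L.
At equivalence all the acid is converted to C3H5O3-; total volume = 0.03688 + 0.02827 = 0.06515 L, so [C3H5O3-] = 0.009379/0.06515 = 0.1440 M.
Kb = Kw/Ka = 1.0e-14 / 1.4 x 10^-4 = 7.14e-11.
[OH^-] = sqrt(Kb x [C3H5O3-]) = sqrt(7.14e-11 x 0.1440) = 3.21e-6 M.
pOH = 5.49, so pH = 14.00 - 5.49 = 8.51.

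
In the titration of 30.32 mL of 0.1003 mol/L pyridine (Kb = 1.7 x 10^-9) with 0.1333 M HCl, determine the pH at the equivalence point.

3.24

n(C5H5N) = 0.1003 x 0.03032 = 0.003041 mol; V(HCl) at equivalence = 0.003041/0.1333 = 0.02281 L.
At equivalence the base is fully converted to C5H5NH+; total volume = 0.05313 L, so [C5H5NH+] = 0.003041/0.05313 = 0.05723 M.
Ka(C5H5NH+) = Kw/Kb = 1.0e-14 / 1.7 x 10^-9 = 5.88e-6.
[H^+] = sqrt(Ka x [C5H5NH+]) = sqrt(5.88e-6 x 0.05723) = 0.000580 M.
pH = -log(0.000580) = 3.24.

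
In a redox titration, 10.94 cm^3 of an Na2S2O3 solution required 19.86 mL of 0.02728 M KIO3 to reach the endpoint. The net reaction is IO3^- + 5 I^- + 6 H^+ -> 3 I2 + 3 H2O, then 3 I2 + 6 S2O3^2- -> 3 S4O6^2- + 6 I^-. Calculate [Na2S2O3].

n(KIO3) = 0.02728 x 0.01986 = 0.0005418 mol.
From the balanced equation, 1 mol KIO3 reacts with 6 mol Na2S2O3, so n(Na2S2O3) = 0.0005418 x 6/1 = 0.003251 mol.
[Na2S2O3] = 0.003251 / 0.01094 L = 0.297 M.

0.297 M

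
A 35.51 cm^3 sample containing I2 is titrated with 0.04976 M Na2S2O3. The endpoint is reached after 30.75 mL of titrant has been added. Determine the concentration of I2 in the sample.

0.0215 M

n(Na2S2O3) = 0.04976 x 0.03075 = 0.001530 mol.
From the balanced equation, 2 mol Na2S2O3 reacts with 1 mol I2, so n(I2) = 0.001530 x 1/2 = 0.0007651 mol.
[I2] = 0.0007651 / 0.03551 L = 0.0215 M.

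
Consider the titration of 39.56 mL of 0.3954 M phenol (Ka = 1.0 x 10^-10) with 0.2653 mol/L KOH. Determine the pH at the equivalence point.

11.60

n(C6H5OH) = 0.3954 x 0.03956 = 0.01564 mol; V(KOH) at equivalence = 0.01564/0.2653 = 0.05896 L.
At equivalence all the acid is converted to C6H5O-; total volume = 0.03956 + 0.05896 = 0.09852 L, so [C6H5O-] = 0.01564/0.09852 = 0.1588 M.
Kb = Kw/Ka = 1.0e-14 / 1.0 x 10^-10 = 0.000100.
[OH^-] = sqrt(Kb x [C6H5O-]) = sqrt(0.000100 x 0.1588) = 0.00398 M.
pOH = 2.40, so pH = 14.00 - 2.40 = 11.60.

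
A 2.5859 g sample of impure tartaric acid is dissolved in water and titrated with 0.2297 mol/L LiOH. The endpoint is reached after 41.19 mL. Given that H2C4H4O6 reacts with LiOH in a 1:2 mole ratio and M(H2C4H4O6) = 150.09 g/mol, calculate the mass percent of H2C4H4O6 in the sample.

n(LiOH) = 0.2297 x 0.04119 = 0.009461 mol.
n(H2C4H4O6) = 0.009461 / 2 = 0.004731 mol.
mass of H2C4H4O6 = 0.004731 x 150.09 = 0.7100 g.
% purity = 0.7100 / 2.5859 x 100 = 27.5%.

27.5%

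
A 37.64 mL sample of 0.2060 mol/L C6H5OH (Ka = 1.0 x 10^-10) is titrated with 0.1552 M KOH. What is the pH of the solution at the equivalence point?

11.47

n(C6H5OH) = 0.2060 x 0.03764 = 0.007754 mol; V(KOH) at equivalence = 0.007754/0.1552 = 0.04996 L.
At equivalence all the acid is converted to C6H5O-; total volume = 0.03764 + 0.04996 = 0.08760 L, so [C6H5O-] = 0.007754/0.08760 = 0.08851 M.
Kb = Kw/Ka = 1.0e-14 / 1.0 x 10^-10 = 0.000100.
[OH^-] = sqrt(Kb x [C6H5O-]) = sqrt(0.000100 x 0.08851) = 0.00298 M.
pOH = 2.53, so pH = 14.00 - 2.53 = 11.47.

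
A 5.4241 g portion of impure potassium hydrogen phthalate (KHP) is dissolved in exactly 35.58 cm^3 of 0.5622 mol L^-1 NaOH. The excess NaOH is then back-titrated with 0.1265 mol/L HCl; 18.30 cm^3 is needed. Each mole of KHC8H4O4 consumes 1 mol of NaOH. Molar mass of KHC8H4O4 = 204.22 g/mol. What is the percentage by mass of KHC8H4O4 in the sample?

Total n(NaOH) added = 0.5622 x 0.03558 = 0.02000 mol.
n(HCl) used = 0.1265 x 0.01830 = 0.002315 mol, which equals the excess n(NaOH).
So n(NaOH) consumed by the sample = 0.02000 - 0.002315 = 0.01769 mol.
n(KHC8H4O4) = 0.01769 / 1 = 0.01769 mol.
mass KHC8H4O4 = 0.01769 x 204.22 = 3.612 g, so %KHC8H4O4 = 3.612/5.4241 x 100 = 66.6%.

66.6%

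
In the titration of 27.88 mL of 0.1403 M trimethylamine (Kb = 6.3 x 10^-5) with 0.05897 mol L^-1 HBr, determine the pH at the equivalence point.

5.59

n((CH3)3N) = 0.1403 x 0.02788 = 0.003912 mol; V(HBr) at equivalence = 0.003912/0.05897 = 0.06633 L.
At equivalence the base is fully converted to (CH3)3NH+; total volume = 0.09421 L, so [(CH3)3NH+] = 0.003912/0.09421 = 0.04152 M.
Ka((CH3)3NH+) = Kw/Kb = 1.0e-14 / 6.3 x 10^-5 = 1.59e-10.
[H^+] = sqrt(Ka x [(CH3)3NH+]) = sqrt(1.59e-10 x 0.04152) = 2.57e-6 M.
pH = -log(2.57e-6) = 5.59.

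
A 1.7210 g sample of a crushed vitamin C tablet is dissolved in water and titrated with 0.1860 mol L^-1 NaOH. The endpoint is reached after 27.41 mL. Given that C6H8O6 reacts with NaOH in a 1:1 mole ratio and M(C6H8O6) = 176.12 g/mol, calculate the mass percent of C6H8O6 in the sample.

n(NaOH) = 0.1860 x 0.02741 = 0.005098 mol.
n(C6H8O6) = 0.005098 / 1 = 0.005098 mol.
mass of C6H8O6 = 0.005098 x 176.12 = 0.8979 g.
% purity = 0.8979 / 1.7210 x 100 = 52.2%.

52.2%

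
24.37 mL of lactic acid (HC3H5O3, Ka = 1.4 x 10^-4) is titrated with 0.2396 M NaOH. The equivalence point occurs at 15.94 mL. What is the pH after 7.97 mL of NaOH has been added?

3.85

7.97 mL is exactly half the equivalence volume (15.94/2), i.e. the half-equivalence point.
There, n(HA) = n(A^-), so pH = pKa = -log(1.4 x 10^-4) = 3.85.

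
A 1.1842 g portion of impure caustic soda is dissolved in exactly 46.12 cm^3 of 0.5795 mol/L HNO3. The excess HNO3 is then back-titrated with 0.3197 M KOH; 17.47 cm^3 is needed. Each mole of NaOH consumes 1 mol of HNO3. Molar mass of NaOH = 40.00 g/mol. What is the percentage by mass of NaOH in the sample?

Total n(HNO3) added = 0.5795 x 0.04612 = 0.02673 mol.
n(KOH) used = 0.3197 x 0.01747 = 0.005585 mol, which equals the excess n(HNO3).
So n(HNO3) consumed by the sample = 0.02673 - 0.005585 = 0.02114 mol.
n(NaOH) = 0.02114 / 1 = 0.02114 mol.
mass NaOH = 0.02114 x 40.00 = 0.8457 g, so %NaOH = 0.8457/1.1842 x 100 = 71.4%.

71.4%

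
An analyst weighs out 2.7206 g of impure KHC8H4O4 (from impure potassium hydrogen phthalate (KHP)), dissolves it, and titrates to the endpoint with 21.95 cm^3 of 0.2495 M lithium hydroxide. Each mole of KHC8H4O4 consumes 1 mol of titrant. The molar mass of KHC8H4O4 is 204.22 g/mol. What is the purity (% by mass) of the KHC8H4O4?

41.1%

n(LiOH) = 0.2495 x 0.02195 = 0.005477 mol.
n(KHC8H4O4) = 0.005477 / 1 = 0.005477 mol.
mass of KHC8H4O4 = 0.005477 x 204.22 = 1.118 g.
% purity = 1.118 / 2.7206 x 100 = 41.1%.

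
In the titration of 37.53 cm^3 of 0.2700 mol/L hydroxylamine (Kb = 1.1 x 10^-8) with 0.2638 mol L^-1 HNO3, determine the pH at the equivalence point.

3.46

n(NH2OH) = 0.2700 x 0.03753 = 0.01013 mol; V(HNO3) at equivalence = 0.01013/0.2638 = 0.03841 L.
At equivalence the base is fully converted to NH3OH+; total volume = 0.07594 L, so [NH3OH+] = 0.01013/0.07594 = 0.1334 M.
Ka(NH3OH+) = Kw/Kb = 1.0e-14 / 1.1 x 10^-8 = 9.09e-7.
[H^+] = sqrt(Ka x [NH3OH+]) = sqrt(9.09e-7 x 0.1334) = 0.000348 M.
pH = -log(0.000348) = 3.46.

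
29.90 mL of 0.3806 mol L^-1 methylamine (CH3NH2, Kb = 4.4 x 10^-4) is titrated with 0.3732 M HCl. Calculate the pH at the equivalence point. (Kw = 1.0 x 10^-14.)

5.68

n(CH3NH2) = 0.3806 x 0.02990 = 0.01138 mol; V(HCl) at equivalence = 0.01138/0.3732 = 0.03049 L.
At equivalence the base is fully converted to CH3NH3+; total volume = 0.06039 L, so [CH3NH3+] = 0.01138/0.06039 = 0.1884 M.
Ka(CH3NH3+) = Kw/Kb = 1.0e-14 / 4.4 x 10^-4 = 2.27e-11.
[H^+] = sqrt(Ka x [CH3NH3+]) = sqrt(2.27e-11 x 0.1884) = 2.07e-6 M.
pH = -log(2.07e-6) = 5.68.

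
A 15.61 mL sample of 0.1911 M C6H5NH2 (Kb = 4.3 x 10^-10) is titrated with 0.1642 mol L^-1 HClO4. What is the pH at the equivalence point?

2.84

n(C6H5NH2) = 0.1911 x 0.01561 = 0.002983 mol; V(HClO4) at equivalence = 0.002983/0.1642 = 0.01817 L.
At equivalence the base is fully converted to C6H5NH3+; total volume = 0.03378 L, so [C6H5NH3+] = 0.002983/0.03378 = 0.08832 M.
Ka(C6H5NH3+) = Kw/Kb = 1.0e-14 / 4.3 x 10^-10 = 2.33e-5.
[H^+] = sqrt(Ka x [C6H5NH3+]) = sqrt(2.33e-5 x 0.08832) = 0.00143 M.
pH = -log(0.00143) = 2.84.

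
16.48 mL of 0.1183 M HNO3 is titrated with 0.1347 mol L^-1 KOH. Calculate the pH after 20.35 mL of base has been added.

n(acid) = 0.1183 x 0.01648 = 0.001950 mol; n(KOH) added = 0.1347 x 0.02035 = 0.002741 mol.
Base is in excess by 0.002741 - 0.001950 = 0.0007916 mol in a total volume of 0.03683 L.
[OH^-] = 0.0007916/0.03683 = 0.02149 M, so pOH = 1.67 and pH = 14.00 - 1.67 = 12.33.

12.33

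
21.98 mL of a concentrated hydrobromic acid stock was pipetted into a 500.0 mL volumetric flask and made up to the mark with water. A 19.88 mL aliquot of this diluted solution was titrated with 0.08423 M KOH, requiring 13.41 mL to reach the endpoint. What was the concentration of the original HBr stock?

1.29 M

n(KOH) = 0.08423 x 0.01341 = 0.001130 mol.
n(HBr) in the aliquot = 0.001130 mol.
[diluted HBr] = 0.001130 / 0.01988 = 0.05682 M.
Dilution factor = 500.0/21.98 = 22.75, so [stock] = 0.05682 x 22.75 = 1.29 M.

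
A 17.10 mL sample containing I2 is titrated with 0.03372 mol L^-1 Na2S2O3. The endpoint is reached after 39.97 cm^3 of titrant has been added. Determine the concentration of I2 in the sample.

n(Na2S2O3) = 0.03372 x 0.03997 = 0.001348 mol.
From the balanced equation, 2 mol Na2S2O3 reacts with 1 mol I2, so n(I2) = 0.001348 x 1/2 = 0.0006739 mol.
[I2] = 0.0006739 / 0.01710 L = 0.0394 M.

0.0394 M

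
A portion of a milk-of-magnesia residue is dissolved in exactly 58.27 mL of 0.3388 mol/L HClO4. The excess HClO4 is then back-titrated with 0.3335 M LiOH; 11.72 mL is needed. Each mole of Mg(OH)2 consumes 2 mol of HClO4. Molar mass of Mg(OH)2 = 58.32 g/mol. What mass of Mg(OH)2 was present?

Total n(HClO4) added = 0.3388 x 0.05827 = 0.01974 mol.
n(LiOH) used = 0.3335 x 0.01172 = 0.003909 mol, which equals the excess n(HClO4).
So n(HClO4) consumed by the sample = 0.01974 - 0.003909 = 0.01583 mol.
n(Mg(OH)2) = 0.01583 / 2 = 0.007917 mol.
mass = 0.007917 mol x 58.32 g/mol = 0.462 g.

0.462 g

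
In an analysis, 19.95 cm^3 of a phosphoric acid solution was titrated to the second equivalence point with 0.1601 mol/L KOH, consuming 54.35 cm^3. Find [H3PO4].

n(KOH) = 0.1601 x 0.05435 = 0.008701 mol.
At the second equivalence point, 2 mol OH^- react per mol H3PO4, so n(H3PO4) = 0.008701 / 2 = 0.004351 mol.
[H3PO4] = 0.004351 / 0.01995 L = 0.218 M.

0.218 M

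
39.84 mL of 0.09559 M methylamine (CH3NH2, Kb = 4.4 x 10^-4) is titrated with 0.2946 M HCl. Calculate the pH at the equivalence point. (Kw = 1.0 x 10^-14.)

n(CH3NH2) = 0.09559 x 0.03984 = 0.003808 mol; V(HCl) at equivalence = 0.003808/0.2946 = 0.01293 L.
At equivalence the base is fully converted to CH3NH3+; total volume = 0.05277 L, so [CH3NH3+] = 0.003808/0.05277 = 0.07217 M.
Ka(CH3NH3+) = Kw/Kb = 1.0e-14 / 4.4 x 10^-4 = 2.27e-11.
[H^+] = sqrt(Ka x [CH3NH3+]) = sqrt(2.27e-11 x 0.07217) = 1.28e-6 M.
pH = -log(1.28e-6) = 5.89.

5.89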